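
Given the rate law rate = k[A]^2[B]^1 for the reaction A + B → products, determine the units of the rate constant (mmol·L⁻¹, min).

(mmol·L⁻¹)⁻²·min⁻¹

Step 1: Overall order = 2 + 1 = 3.
Step 2: rate has units mmol·L⁻¹·min⁻¹; [A]^2[B]^1 has units (mmol·L⁻¹)^3.
Step 3: k = rate/([A]^2[B]^1), so units of k = (mmol·L⁻¹)^(1-3)·min⁻¹ = (mmol·L⁻¹)⁻²·min⁻¹.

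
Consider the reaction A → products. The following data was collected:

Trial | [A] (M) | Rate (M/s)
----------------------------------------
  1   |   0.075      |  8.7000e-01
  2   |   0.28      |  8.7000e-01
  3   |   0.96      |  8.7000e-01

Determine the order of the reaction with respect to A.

zeroth order (0)

Step 1: Compare trials - when concentration changes, rate stays constant.
Step 2: rate₂/rate₁ = 8.7000e-01/8.7000e-01 = 1
Step 3: [A]₂/[A]₁ = 0.28/0.075 = 3.733
Step 4: Since rate ratio ≈ (conc ratio)^0, the reaction is zeroth order.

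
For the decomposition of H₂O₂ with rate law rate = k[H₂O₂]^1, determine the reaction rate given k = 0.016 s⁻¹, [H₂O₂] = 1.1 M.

0.0176 M/s

Step 1: Identify the rate law: rate = k[H₂O₂]^1
Step 2: Substitute values: rate = 0.016 × (1.1)^1
Step 3: Calculate: rate = 0.016 × 1.1 = 0.0176 M/s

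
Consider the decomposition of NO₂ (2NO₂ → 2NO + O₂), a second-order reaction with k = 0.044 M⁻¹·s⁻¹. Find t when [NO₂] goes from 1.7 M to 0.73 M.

17.76 s

Step 1: For second-order: t = (1/[NO₂] - 1/[NO₂]₀)/k
Step 2: t = (1/0.73 - 1/1.7)/0.044
Step 3: t = (1.37 - 0.5882)/0.044
Step 4: t = 0.7816/0.044 = 17.76 s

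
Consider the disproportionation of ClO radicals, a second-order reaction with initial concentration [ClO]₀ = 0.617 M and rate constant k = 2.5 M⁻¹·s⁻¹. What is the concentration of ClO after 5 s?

0.07082 M

Step 1: For a second-order reaction: 1/[ClO] = 1/[ClO]₀ + kt
Step 2: 1/[ClO] = 1/0.617 + 2.5 × 5
Step 3: 1/[ClO] = 1.621 + 12.5 = 14.12
Step 4: [ClO] = 1/14.12 = 0.07082 M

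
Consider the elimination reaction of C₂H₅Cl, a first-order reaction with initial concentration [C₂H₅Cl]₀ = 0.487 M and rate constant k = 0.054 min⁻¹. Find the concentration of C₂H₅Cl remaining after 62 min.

0.01712 M

Step 1: For a first-order reaction: [C₂H₅Cl] = [C₂H₅Cl]₀ × e^(-kt)
Step 2: [C₂H₅Cl] = 0.487 × e^(-0.054 × 62)
Step 3: [C₂H₅Cl] = 0.487 × e^(-3.348)
Step 4: [C₂H₅Cl] = 0.487 × 0.0351546 = 0.01712 M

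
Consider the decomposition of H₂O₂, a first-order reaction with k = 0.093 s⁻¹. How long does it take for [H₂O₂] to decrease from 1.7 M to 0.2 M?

23.01 s

Step 1: For first-order: t = ln([H₂O₂]₀/[H₂O₂])/k
Step 2: t = ln(1.7/0.2)/0.093
Step 3: t = ln(8.5)/0.093
Step 4: t = 2.14/0.093 = 23.01 s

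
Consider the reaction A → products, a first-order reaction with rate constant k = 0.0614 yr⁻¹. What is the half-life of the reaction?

11.29 yr

Step 1: For a first-order reaction, t₁/₂ = ln(2)/k
Step 2: t₁/₂ = ln(2)/0.0614
Step 3: t₁/₂ = 0.6931/0.0614 = 11.29 yr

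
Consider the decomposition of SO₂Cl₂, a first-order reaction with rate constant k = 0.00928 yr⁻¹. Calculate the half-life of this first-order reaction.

74.69 yr

Step 1: For a first-order reaction, t₁/₂ = ln(2)/k
Step 2: t₁/₂ = ln(2)/0.00928
Step 3: t₁/₂ = 0.6931/0.00928 = 74.69 yr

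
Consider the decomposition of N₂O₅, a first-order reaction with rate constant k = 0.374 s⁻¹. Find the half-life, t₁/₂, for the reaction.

1.853 s

Step 1: For a first-order reaction, t₁/₂ = ln(2)/k
Step 2: t₁/₂ = ln(2)/0.374
Step 3: t₁/₂ = 0.6931/0.374 = 1.853 s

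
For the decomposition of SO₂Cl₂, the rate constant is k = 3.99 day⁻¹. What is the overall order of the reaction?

first order (1)

Step 1: The units of k for an nth-order reaction are (concentration)^(1-n)·(time)⁻¹.
Step 2: Here k has units day⁻¹, so the concentration exponent is 0.
Step 3: 1 - n = 0 ⇒ n = 1. The reaction is first order.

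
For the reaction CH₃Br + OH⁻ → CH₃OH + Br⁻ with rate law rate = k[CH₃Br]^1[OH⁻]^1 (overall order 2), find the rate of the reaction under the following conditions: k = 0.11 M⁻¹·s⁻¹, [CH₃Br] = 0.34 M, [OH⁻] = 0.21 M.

0.007854 M/s

Step 1: The rate law is rate = k[CH₃Br]^1[OH⁻]^1, overall order = 1+1 = 2
Step 2: Substitute values: rate = 0.11 × (0.34)^1 × (0.21)^1
Step 3: rate = 0.11 × 0.34 × 0.21 = 0.007854 M/s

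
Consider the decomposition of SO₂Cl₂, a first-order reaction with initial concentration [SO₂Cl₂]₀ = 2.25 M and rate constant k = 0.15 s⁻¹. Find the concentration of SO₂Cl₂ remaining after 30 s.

0.025 M

Step 1: For a first-order reaction: [SO₂Cl₂] = [SO₂Cl₂]₀ × e^(-kt)
Step 2: [SO₂Cl₂] = 2.25 × e^(-0.15 × 30)
Step 3: [SO₂Cl₂] = 2.25 × e^(-4.5)
Step 4: [SO₂Cl₂] = 2.25 × 0.011109 = 0.025 M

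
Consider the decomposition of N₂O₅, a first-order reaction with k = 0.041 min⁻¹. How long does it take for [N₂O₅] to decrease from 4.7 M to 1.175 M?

33.81 min

Step 1: For first-order: t = ln([N₂O₅]₀/[N₂O₅])/k
Step 2: t = ln(4.7/1.175)/0.041
Step 3: t = ln(4)/0.041
Step 4: t = 1.386/0.041 = 33.81 min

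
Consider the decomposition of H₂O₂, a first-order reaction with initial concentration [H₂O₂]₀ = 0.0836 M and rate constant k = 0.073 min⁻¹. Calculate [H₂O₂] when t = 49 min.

0.002337 M

Step 1: For a first-order reaction: [H₂O₂] = [H₂O₂]₀ × e^(-kt)
Step 2: [H₂O₂] = 0.0836 × e^(-0.073 × 49)
Step 3: [H₂O₂] = 0.0836 × e^(-3.577)
Step 4: [H₂O₂] = 0.0836 × 0.0279595 = 0.002337 M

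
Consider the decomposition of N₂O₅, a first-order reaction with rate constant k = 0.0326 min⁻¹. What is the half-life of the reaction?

21.26 min

Step 1: For a first-order reaction, t₁/₂ = ln(2)/k
Step 2: t₁/₂ = ln(2)/0.0326
Step 3: t₁/₂ = 0.6931/0.0326 = 21.26 min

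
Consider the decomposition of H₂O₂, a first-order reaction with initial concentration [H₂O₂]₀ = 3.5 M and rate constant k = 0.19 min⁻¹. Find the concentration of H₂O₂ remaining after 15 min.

0.2025 M

Step 1: For a first-order reaction: [H₂O₂] = [H₂O₂]₀ × e^(-kt)
Step 2: [H₂O₂] = 3.5 × e^(-0.19 × 15)
Step 3: [H₂O₂] = 3.5 × e^(-2.85)
Step 4: [H₂O₂] = 3.5 × 0.0578443 = 0.2025 M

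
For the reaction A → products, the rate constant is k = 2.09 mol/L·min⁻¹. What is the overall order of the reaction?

zeroth order (0)

Step 1: The units of k for an nth-order reaction are (concentration)^(1-n)·(time)⁻¹.
Step 2: Here k has units mol/L·min⁻¹, so the concentration exponent is 1.
Step 3: 1 - n = 1 ⇒ n = 0. The reaction is zeroth order.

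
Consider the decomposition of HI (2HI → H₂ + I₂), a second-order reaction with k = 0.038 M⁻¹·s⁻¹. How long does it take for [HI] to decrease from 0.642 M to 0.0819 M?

280.3 s

Step 1: For second-order: t = (1/[HI] - 1/[HI]₀)/k
Step 2: t = (1/0.0819 - 1/0.642)/0.038
Step 3: t = (12.21 - 1.558)/0.038
Step 4: t = 10.65/0.038 = 280.3 s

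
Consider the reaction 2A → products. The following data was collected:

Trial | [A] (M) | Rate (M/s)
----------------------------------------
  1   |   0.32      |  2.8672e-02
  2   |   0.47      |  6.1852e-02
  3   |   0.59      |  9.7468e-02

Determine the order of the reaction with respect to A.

second order (2)

Step 1: Compare trials to find order n where rate₂/rate₁ = ([A]₂/[A]₁)^n
Step 2: rate₂/rate₁ = 6.1852e-02/2.8672e-02 = 2.157
Step 3: [A]₂/[A]₁ = 0.47/0.32 = 1.469
Step 4: n = ln(2.157)/ln(1.469) = 2.00 ≈ 2
Step 5: The reaction is second order in A.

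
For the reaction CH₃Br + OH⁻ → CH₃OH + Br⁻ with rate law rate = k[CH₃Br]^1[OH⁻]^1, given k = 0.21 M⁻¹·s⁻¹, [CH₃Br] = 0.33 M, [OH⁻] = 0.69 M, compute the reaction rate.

0.04782 M/s

Step 1: The rate law is rate = k[CH₃Br]^1[OH⁻]^1
Step 2: Substitute: rate = 0.21 × (0.33)^1 × (0.69)^1
Step 3: rate = 0.21 × 0.33 × 0.69 = 0.047817 M/s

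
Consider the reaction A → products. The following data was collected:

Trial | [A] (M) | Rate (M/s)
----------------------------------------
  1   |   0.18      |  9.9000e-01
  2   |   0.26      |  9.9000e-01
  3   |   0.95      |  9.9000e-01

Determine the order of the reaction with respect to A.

zeroth order (0)

Step 1: Compare trials - when concentration changes, rate stays constant.
Step 2: rate₂/rate₁ = 9.9000e-01/9.9000e-01 = 1
Step 3: [A]₂/[A]₁ = 0.26/0.18 = 1.444
Step 4: Since rate ratio ≈ (conc ratio)^0, the reaction is zeroth order.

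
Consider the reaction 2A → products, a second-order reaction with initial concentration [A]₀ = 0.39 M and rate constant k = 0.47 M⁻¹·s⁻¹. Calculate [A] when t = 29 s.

0.06175 M

Step 1: For a second-order reaction: 1/[A] = 1/[A]₀ + kt
Step 2: 1/[A] = 1/0.39 + 0.47 × 29
Step 3: 1/[A] = 2.564 + 13.63 = 16.19
Step 4: [A] = 1/16.19 = 0.06175 M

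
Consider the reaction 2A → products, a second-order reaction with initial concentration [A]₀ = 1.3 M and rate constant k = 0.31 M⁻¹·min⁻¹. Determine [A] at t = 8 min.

0.3078 M

Step 1: For a second-order reaction: 1/[A] = 1/[A]₀ + kt
Step 2: 1/[A] = 1/1.3 + 0.31 × 8
Step 3: 1/[A] = 0.7692 + 2.48 = 3.249
Step 4: [A] = 1/3.249 = 0.3078 M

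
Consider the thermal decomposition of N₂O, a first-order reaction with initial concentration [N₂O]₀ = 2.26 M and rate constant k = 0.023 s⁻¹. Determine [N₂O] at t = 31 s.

1.108 M

Step 1: For a first-order reaction: [N₂O] = [N₂O]₀ × e^(-kt)
Step 2: [N₂O] = 2.26 × e^(-0.023 × 31)
Step 3: [N₂O] = 2.26 × e^(-0.713)
Step 4: [N₂O] = 2.26 × 0.490171 = 1.108 M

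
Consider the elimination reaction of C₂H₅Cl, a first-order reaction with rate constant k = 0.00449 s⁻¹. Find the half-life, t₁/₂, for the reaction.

154.4 s

Step 1: For a first-order reaction, t₁/₂ = ln(2)/k
Step 2: t₁/₂ = ln(2)/0.00449
Step 3: t₁/₂ = 0.6931/0.00449 = 154.4 s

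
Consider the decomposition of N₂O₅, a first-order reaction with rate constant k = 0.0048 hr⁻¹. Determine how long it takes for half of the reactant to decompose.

144.4 hr

Step 1: For a first-order reaction, t₁/₂ = ln(2)/k
Step 2: t₁/₂ = ln(2)/0.0048
Step 3: t₁/₂ = 0.6931/0.0048 = 144.4 hr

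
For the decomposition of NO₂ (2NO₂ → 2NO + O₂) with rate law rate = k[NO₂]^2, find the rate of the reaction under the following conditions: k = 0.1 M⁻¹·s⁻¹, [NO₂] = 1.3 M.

0.169 M/s

Step 1: Identify the rate law: rate = k[NO₂]^2
Step 2: Substitute values: rate = 0.1 × (1.3)^2
Step 3: Calculate: rate = 0.1 × 1.69 = 0.169 M/s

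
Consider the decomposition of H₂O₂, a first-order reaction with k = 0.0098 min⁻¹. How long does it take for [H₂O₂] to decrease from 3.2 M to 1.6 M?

70.73 min

Step 1: For first-order: t = ln([H₂O₂]₀/[H₂O₂])/k
Step 2: t = ln(3.2/1.6)/0.0098
Step 3: t = ln(2)/0.0098
Step 4: t = 0.6931/0.0098 = 70.73 min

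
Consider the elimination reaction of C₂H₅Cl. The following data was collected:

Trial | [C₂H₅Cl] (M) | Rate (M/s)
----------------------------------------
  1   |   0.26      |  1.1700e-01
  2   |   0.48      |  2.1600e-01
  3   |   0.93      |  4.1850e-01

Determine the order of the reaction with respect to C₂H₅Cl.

first order (1)

Step 1: Compare trials to find order n where rate₂/rate₁ = ([C₂H₅Cl]₂/[C₂H₅Cl]₁)^n
Step 2: rate₂/rate₁ = 2.1600e-01/1.1700e-01 = 1.846
Step 3: [C₂H₅Cl]₂/[C₂H₅Cl]₁ = 0.48/0.26 = 1.846
Step 4: n = ln(1.846)/ln(1.846) = 1.00 ≈ 1
Step 5: The reaction is first order in C₂H₅Cl.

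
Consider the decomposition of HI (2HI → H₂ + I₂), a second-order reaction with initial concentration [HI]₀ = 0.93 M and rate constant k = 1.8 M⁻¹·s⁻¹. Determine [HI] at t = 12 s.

0.0441 M

Step 1: For a second-order reaction: 1/[HI] = 1/[HI]₀ + kt
Step 2: 1/[HI] = 1/0.93 + 1.8 × 12
Step 3: 1/[HI] = 1.075 + 21.6 = 22.68
Step 4: [HI] = 1/22.68 = 0.0441 M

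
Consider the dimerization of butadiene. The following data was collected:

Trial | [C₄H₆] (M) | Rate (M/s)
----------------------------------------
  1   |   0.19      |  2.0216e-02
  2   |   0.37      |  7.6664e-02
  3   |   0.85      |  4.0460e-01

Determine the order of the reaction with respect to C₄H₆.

second order (2)

Step 1: Compare trials to find order n where rate₂/rate₁ = ([C₄H₆]₂/[C₄H₆]₁)^n
Step 2: rate₂/rate₁ = 7.6664e-02/2.0216e-02 = 3.792
Step 3: [C₄H₆]₂/[C₄H₆]₁ = 0.37/0.19 = 1.947
Step 4: n = ln(3.792)/ln(1.947) = 2.00 ≈ 2
Step 5: The reaction is second order in C₄H₆.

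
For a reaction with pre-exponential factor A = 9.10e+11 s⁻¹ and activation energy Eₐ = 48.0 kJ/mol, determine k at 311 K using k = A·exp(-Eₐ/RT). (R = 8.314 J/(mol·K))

7.89e+03 s⁻¹

Step 1: Use the Arrhenius equation: k = A × exp(-Eₐ/RT)
Step 2: Convert Eₐ to J/mol: 48.0 kJ/mol = 48000 J/mol
Step 3: Calculate the exponent: -Eₐ/(RT) = -48000/(8.314 × 311) = -18.56397
Step 4: k = 9.10e+11 × exp(-18.56397)
Step 5: k = 9.10e+11 × 8.66503e-09 = 7.8852e+03 s⁻¹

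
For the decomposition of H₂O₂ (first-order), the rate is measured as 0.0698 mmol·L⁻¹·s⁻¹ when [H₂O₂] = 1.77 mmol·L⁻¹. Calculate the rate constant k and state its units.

0.03944 s⁻¹

Step 1: rate = k[H₂O₂]^1, so k = rate / [H₂O₂]^1.
Step 2: k = 0.0698 / (1.77)^1 = 0.0698 / 1.77.
Step 3: k = 0.03944 s⁻¹.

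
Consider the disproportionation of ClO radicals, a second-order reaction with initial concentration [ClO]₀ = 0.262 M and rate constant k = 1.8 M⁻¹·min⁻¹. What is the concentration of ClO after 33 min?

0.01582 M

Step 1: For a second-order reaction: 1/[ClO] = 1/[ClO]₀ + kt
Step 2: 1/[ClO] = 1/0.262 + 1.8 × 33
Step 3: 1/[ClO] = 3.817 + 59.4 = 63.22
Step 4: [ClO] = 1/63.22 = 0.01582 M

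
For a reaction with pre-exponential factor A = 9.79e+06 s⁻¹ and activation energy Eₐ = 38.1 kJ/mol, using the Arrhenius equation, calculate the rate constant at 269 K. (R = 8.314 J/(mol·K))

3.91e-01 s⁻¹

Step 1: Use the Arrhenius equation: k = A × exp(-Eₐ/RT)
Step 2: Convert Eₐ to J/mol: 38.1 kJ/mol = 38100 J/mol
Step 3: Calculate the exponent: -Eₐ/(RT) = -38100/(8.314 × 269) = -17.03581
Step 4: k = 9.79e+06 × exp(-17.03581)
Step 5: k = 9.79e+06 × 3.99431e-08 = 3.9104e-01 s⁻¹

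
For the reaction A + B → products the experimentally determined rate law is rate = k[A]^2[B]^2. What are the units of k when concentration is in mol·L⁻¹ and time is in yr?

(mol·L⁻¹)⁻³·yr⁻¹

Step 1: Overall order = 2 + 2 = 4.
Step 2: rate has units mol·L⁻¹·yr⁻¹; [A]^2[B]^2 has units (mol·L⁻¹)^4.
Step 3: k = rate/([A]^2[B]^2), so units of k = (mol·L⁻¹)^(1-4)·yr⁻¹ = (mol·L⁻¹)⁻³·yr⁻¹.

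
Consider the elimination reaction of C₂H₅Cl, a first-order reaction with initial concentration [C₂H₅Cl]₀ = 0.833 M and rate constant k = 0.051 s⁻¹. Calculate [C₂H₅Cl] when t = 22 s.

0.2712 M

Step 1: For a first-order reaction: [C₂H₅Cl] = [C₂H₅Cl]₀ × e^(-kt)
Step 2: [C₂H₅Cl] = 0.833 × e^(-0.051 × 22)
Step 3: [C₂H₅Cl] = 0.833 × e^(-1.122)
Step 4: [C₂H₅Cl] = 0.833 × 0.325628 = 0.2712 M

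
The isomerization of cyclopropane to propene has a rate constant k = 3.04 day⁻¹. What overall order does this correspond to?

first order (1)

Step 1: The units of k for an nth-order reaction are (concentration)^(1-n)·(time)⁻¹.
Step 2: Here k has units day⁻¹, so the concentration exponent is 0.
Step 3: 1 - n = 0 ⇒ n = 1. The reaction is first order.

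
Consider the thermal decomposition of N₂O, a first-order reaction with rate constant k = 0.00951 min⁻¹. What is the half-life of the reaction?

72.89 min

Step 1: For a first-order reaction, t₁/₂ = ln(2)/k
Step 2: t₁/₂ = ln(2)/0.00951
Step 3: t₁/₂ = 0.6931/0.00951 = 72.89 min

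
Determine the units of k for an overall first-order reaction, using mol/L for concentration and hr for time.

hr⁻¹

Step 1: For overall order n, rate = k × (concentration)^n.
Step 2: Rate has units mol/L·hr⁻¹; concentration term has units (mol/L)^1.
Step 3: k = rate / (concentration)^n, so units of k = (mol/L)^(1-1)·hr⁻¹ = hr⁻¹.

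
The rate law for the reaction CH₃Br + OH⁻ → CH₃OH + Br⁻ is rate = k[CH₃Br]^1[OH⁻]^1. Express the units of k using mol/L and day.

(mol/L)⁻¹·day⁻¹

Step 1: Overall order = 1 + 1 = 2.
Step 2: rate has units mol/L·day⁻¹; [CH₃Br]^1[OH⁻]^1 has units (mol/L)^2.
Step 3: k = rate/([CH₃Br]^1[OH⁻]^1), so units of k = (mol/L)^(1-2)·day⁻¹ = (mol/L)⁻¹·day⁻¹.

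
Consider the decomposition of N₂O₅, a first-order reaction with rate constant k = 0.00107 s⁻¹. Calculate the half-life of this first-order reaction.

647.8 s

Step 1: For a first-order reaction, t₁/₂ = ln(2)/k
Step 2: t₁/₂ = ln(2)/0.00107
Step 3: t₁/₂ = 0.6931/0.00107 = 647.8 s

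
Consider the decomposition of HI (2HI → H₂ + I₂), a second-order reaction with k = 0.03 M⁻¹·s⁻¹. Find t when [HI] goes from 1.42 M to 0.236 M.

117.8 s

Step 1: For second-order: t = (1/[HI] - 1/[HI]₀)/k
Step 2: t = (1/0.236 - 1/1.42)/0.03
Step 3: t = (4.237 - 0.7042)/0.03
Step 4: t = 3.533/0.03 = 117.8 s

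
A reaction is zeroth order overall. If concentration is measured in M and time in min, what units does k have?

M·min⁻¹

Step 1: For overall order n, rate = k × (concentration)^n.
Step 2: Rate has units M·min⁻¹; concentration term has units M^0.
Step 3: k = rate / (concentration)^n, so units of k = M^(1-0)·min⁻¹ = M·min⁻¹.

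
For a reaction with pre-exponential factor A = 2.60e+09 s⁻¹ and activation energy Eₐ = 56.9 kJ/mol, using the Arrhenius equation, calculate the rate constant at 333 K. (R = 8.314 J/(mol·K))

3.09e+00 s⁻¹

Step 1: Use the Arrhenius equation: k = A × exp(-Eₐ/RT)
Step 2: Convert Eₐ to J/mol: 56.9 kJ/mol = 56900 J/mol
Step 3: Calculate the exponent: -Eₐ/(RT) = -56900/(8.314 × 333) = -20.55219
Step 4: k = 2.60e+09 × exp(-20.55219)
Step 5: k = 2.60e+09 × 1.18658e-09 = 3.0851e+00 s⁻¹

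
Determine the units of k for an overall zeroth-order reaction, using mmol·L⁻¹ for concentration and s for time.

mmol·L⁻¹·s⁻¹

Step 1: For overall order n, rate = k × (concentration)^n.
Step 2: Rate has units mmol·L⁻¹·s⁻¹; concentration term has units (mmol·L⁻¹)^0.
Step 3: k = rate / (concentration)^n, so units of k = (mmol·L⁻¹)^(1-0)·s⁻¹ = mmol·L⁻¹·s⁻¹.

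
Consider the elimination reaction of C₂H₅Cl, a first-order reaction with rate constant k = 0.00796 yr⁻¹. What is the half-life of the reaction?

87.08 yr

Step 1: For a first-order reaction, t₁/₂ = ln(2)/k
Step 2: t₁/₂ = ln(2)/0.00796
Step 3: t₁/₂ = 0.6931/0.00796 = 87.08 yr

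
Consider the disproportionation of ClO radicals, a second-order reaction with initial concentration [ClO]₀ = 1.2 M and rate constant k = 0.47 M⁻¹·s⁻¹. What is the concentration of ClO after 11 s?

0.1666 M

Step 1: For a second-order reaction: 1/[ClO] = 1/[ClO]₀ + kt
Step 2: 1/[ClO] = 1/1.2 + 0.47 × 11
Step 3: 1/[ClO] = 0.8333 + 5.17 = 6.003
Step 4: [ClO] = 1/6.003 = 0.1666 M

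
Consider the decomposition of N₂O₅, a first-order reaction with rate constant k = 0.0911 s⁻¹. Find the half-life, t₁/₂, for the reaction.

7.609 s

Step 1: For a first-order reaction, t₁/₂ = ln(2)/k
Step 2: t₁/₂ = ln(2)/0.0911
Step 3: t₁/₂ = 0.6931/0.0911 = 7.609 s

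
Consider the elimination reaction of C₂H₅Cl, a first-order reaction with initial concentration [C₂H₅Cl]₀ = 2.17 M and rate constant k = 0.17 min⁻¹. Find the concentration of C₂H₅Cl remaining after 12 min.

0.2822 M

Step 1: For a first-order reaction: [C₂H₅Cl] = [C₂H₅Cl]₀ × e^(-kt)
Step 2: [C₂H₅Cl] = 2.17 × e^(-0.17 × 12)
Step 3: [C₂H₅Cl] = 2.17 × e^(-2.04)
Step 4: [C₂H₅Cl] = 2.17 × 0.130029 = 0.2822 M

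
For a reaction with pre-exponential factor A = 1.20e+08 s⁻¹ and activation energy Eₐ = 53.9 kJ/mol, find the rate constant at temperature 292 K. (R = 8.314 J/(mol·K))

2.73e-02 s⁻¹

Step 1: Use the Arrhenius equation: k = A × exp(-Eₐ/RT)
Step 2: Convert Eₐ to J/mol: 53.9 kJ/mol = 53900 J/mol
Step 3: Calculate the exponent: -Eₐ/(RT) = -53900/(8.314 × 292) = -22.20219
Step 4: k = 1.20e+08 × exp(-22.20219)
Step 5: k = 1.20e+08 × 2.27883e-10 = 2.7346e-02 s⁻¹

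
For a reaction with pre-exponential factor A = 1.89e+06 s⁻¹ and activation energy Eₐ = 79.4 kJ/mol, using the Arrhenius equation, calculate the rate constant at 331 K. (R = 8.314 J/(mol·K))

5.57e-07 s⁻¹

Step 1: Use the Arrhenius equation: k = A × exp(-Eₐ/RT)
Step 2: Convert Eₐ to J/mol: 79.4 kJ/mol = 79400 J/mol
Step 3: Calculate the exponent: -Eₐ/(RT) = -79400/(8.314 × 331) = -28.85244
Step 4: k = 1.89e+06 × exp(-28.85244)
Step 5: k = 1.89e+06 × 2.94812e-13 = 5.5719e-07 s⁻¹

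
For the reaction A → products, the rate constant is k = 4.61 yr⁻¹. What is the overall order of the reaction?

first order (1)

Step 1: The units of k for an nth-order reaction are (concentration)^(1-n)·(time)⁻¹.
Step 2: Here k has units yr⁻¹, so the concentration exponent is 0.
Step 3: 1 - n = 0 ⇒ n = 1. The reaction is first order.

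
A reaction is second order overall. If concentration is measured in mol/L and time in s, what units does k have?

(mol/L)⁻¹·s⁻¹

Step 1: For overall order n, rate = k × (concentration)^n.
Step 2: Rate has units mol/L·s⁻¹; concentration term has units (mol/L)^2.
Step 3: k = rate / (concentration)^n, so units of k = (mol/L)^(1-2)·s⁻¹ = (mol/L)⁻¹·s⁻¹.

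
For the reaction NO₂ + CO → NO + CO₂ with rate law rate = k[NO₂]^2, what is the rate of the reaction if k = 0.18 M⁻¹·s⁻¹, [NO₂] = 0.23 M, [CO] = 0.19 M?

0.009522 M/s

Step 1: The rate law is rate = k[NO₂]^2
Step 2: Note that the rate does not depend on [CO] (zero order in CO).
Step 3: rate = 0.18 × (0.23)^2 = 0.009522 M/s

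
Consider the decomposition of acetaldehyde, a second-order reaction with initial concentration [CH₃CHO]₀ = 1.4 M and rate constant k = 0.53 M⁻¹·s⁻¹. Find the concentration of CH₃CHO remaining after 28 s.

0.06429 M

Step 1: For a second-order reaction: 1/[CH₃CHO] = 1/[CH₃CHO]₀ + kt
Step 2: 1/[CH₃CHO] = 1/1.4 + 0.53 × 28
Step 3: 1/[CH₃CHO] = 0.7143 + 14.84 = 15.55
Step 4: [CH₃CHO] = 1/15.55 = 0.06429 M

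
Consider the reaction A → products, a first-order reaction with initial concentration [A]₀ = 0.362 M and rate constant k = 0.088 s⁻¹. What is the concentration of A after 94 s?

9.252e-05 M

Step 1: For a first-order reaction: [A] = [A]₀ × e^(-kt)
Step 2: [A] = 0.362 × e^(-0.088 × 94)
Step 3: [A] = 0.362 × e^(-8.272)
Step 4: [A] = 0.362 × 0.000255574 = 9.252e-05 M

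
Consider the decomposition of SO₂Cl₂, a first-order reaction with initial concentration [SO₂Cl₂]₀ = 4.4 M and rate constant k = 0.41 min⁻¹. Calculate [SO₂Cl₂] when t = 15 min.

0.009387 M

Step 1: For a first-order reaction: [SO₂Cl₂] = [SO₂Cl₂]₀ × e^(-kt)
Step 2: [SO₂Cl₂] = 4.4 × e^(-0.41 × 15)
Step 3: [SO₂Cl₂] = 4.4 × e^(-6.15)
Step 4: [SO₂Cl₂] = 4.4 × 0.00213348 = 0.009387 M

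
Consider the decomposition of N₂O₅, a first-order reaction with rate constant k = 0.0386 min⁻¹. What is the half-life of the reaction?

17.96 min

Step 1: For a first-order reaction, t₁/₂ = ln(2)/k
Step 2: t₁/₂ = ln(2)/0.0386
Step 3: t₁/₂ = 0.6931/0.0386 = 17.96 min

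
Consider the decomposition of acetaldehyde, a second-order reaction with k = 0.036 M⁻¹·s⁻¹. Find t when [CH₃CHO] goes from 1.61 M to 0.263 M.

88.37 s

Step 1: For second-order: t = (1/[CH₃CHO] - 1/[CH₃CHO]₀)/k
Step 2: t = (1/0.263 - 1/1.61)/0.036
Step 3: t = (3.802 - 0.6211)/0.036
Step 4: t = 3.181/0.036 = 88.37 s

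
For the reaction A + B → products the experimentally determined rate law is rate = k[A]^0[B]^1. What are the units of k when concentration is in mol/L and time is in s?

s⁻¹

Step 1: Overall order = 0 + 1 = 1.
Step 2: rate has units mol/L·s⁻¹; [A]^0[B]^1 has units (mol/L)^1.
Step 3: k = rate/([A]^0[B]^1), so units of k = (mol/L)^(1-1)·s⁻¹ = s⁻¹.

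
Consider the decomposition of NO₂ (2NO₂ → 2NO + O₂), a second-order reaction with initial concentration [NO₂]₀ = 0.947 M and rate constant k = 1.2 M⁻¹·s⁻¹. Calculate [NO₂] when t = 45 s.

0.01816 M

Step 1: For a second-order reaction: 1/[NO₂] = 1/[NO₂]₀ + kt
Step 2: 1/[NO₂] = 1/0.947 + 1.2 × 45
Step 3: 1/[NO₂] = 1.056 + 54 = 55.06
Step 4: [NO₂] = 1/55.06 = 0.01816 M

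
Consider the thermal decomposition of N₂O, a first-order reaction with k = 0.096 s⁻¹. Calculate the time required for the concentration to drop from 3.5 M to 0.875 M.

14.44 s

Step 1: For first-order: t = ln([N₂O]₀/[N₂O])/k
Step 2: t = ln(3.5/0.875)/0.096
Step 3: t = ln(4)/0.096
Step 4: t = 1.386/0.096 = 14.44 s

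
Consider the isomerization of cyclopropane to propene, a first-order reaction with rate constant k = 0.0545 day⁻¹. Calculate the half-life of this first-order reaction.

12.72 day

Step 1: For a first-order reaction, t₁/₂ = ln(2)/k
Step 2: t₁/₂ = ln(2)/0.0545
Step 3: t₁/₂ = 0.6931/0.0545 = 12.72 day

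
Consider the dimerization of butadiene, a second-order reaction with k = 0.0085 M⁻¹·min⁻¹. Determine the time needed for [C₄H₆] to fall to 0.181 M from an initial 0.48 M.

404.9 min

Step 1: For second-order: t = (1/[C₄H₆] - 1/[C₄H₆]₀)/k
Step 2: t = (1/0.181 - 1/0.48)/0.0085
Step 3: t = (5.525 - 2.083)/0.0085
Step 4: t = 3.442/0.0085 = 404.9 min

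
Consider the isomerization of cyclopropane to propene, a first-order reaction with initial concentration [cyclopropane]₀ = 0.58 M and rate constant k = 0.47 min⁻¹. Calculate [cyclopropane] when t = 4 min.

0.0885 M

Step 1: For a first-order reaction: [cyclopropane] = [cyclopropane]₀ × e^(-kt)
Step 2: [cyclopropane] = 0.58 × e^(-0.47 × 4)
Step 3: [cyclopropane] = 0.58 × e^(-1.88)
Step 4: [cyclopropane] = 0.58 × 0.15259 = 0.0885 M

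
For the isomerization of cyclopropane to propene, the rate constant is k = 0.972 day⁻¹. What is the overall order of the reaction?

first order (1)

Step 1: The units of k for an nth-order reaction are (concentration)^(1-n)·(time)⁻¹.
Step 2: Here k has units day⁻¹, so the concentration exponent is 0.
Step 3: 1 - n = 0 ⇒ n = 1. The reaction is first order.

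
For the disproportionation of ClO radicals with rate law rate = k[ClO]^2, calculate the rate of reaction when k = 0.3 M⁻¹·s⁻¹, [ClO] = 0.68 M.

0.1387 M/s

Step 1: Identify the rate law: rate = k[ClO]^2
Step 2: Substitute values: rate = 0.3 × (0.68)^2
Step 3: Calculate: rate = 0.3 × 0.4624 = 0.13872 M/s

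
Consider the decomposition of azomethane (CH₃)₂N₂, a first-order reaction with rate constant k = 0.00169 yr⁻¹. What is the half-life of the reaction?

410.1 yr

Step 1: For a first-order reaction, t₁/₂ = ln(2)/k
Step 2: t₁/₂ = ln(2)/0.00169
Step 3: t₁/₂ = 0.6931/0.00169 = 410.1 yr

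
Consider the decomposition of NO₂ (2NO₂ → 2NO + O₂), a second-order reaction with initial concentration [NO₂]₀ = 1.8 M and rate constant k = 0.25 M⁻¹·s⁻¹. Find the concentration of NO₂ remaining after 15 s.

0.2323 M

Step 1: For a second-order reaction: 1/[NO₂] = 1/[NO₂]₀ + kt
Step 2: 1/[NO₂] = 1/1.8 + 0.25 × 15
Step 3: 1/[NO₂] = 0.5556 + 3.75 = 4.306
Step 4: [NO₂] = 1/4.306 = 0.2323 M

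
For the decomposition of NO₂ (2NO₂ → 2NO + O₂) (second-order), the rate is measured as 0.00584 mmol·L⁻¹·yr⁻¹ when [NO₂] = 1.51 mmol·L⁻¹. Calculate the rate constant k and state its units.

0.002561 (mmol·L⁻¹)⁻¹·yr⁻¹

Step 1: rate = k[NO₂]^2, so k = rate / [NO₂]^2.
Step 2: k = 0.00584 / (1.51)^2 = 0.00584 / 2.28.
Step 3: k = 0.002561 (mmol·L⁻¹)⁻¹·yr⁻¹.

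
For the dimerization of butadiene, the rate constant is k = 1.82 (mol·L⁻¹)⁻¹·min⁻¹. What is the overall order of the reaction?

second order (2)

Step 1: The units of k for an nth-order reaction are (concentration)^(1-n)·(time)⁻¹.
Step 2: Here k has units (mol·L⁻¹)⁻¹·min⁻¹, so the concentration exponent is -1.
Step 3: 1 - n = -1 ⇒ n = 2. The reaction is second order.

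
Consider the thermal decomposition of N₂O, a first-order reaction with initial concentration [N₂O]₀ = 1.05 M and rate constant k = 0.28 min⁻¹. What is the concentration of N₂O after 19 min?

0.005137 M

Step 1: For a first-order reaction: [N₂O] = [N₂O]₀ × e^(-kt)
Step 2: [N₂O] = 1.05 × e^(-0.28 × 19)
Step 3: [N₂O] = 1.05 × e^(-5.32)
Step 4: [N₂O] = 1.05 × 0.00489275 = 0.005137 M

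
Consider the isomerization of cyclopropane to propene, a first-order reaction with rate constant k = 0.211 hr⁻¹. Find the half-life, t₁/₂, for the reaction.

3.285 hr

Step 1: For a first-order reaction, t₁/₂ = ln(2)/k
Step 2: t₁/₂ = ln(2)/0.211
Step 3: t₁/₂ = 0.6931/0.211 = 3.285 hr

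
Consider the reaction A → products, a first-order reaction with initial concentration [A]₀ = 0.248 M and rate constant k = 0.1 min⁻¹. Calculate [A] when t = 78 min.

0.0001016 M

Step 1: For a first-order reaction: [A] = [A]₀ × e^(-kt)
Step 2: [A] = 0.248 × e^(-0.1 × 78)
Step 3: [A] = 0.248 × e^(-7.8)
Step 4: [A] = 0.248 × 0.000409735 = 0.0001016 M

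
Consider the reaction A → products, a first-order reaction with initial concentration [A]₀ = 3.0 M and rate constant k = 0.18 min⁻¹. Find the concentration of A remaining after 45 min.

0.0009106 M

Step 1: For a first-order reaction: [A] = [A]₀ × e^(-kt)
Step 2: [A] = 3.0 × e^(-0.18 × 45)
Step 3: [A] = 3.0 × e^(-8.1)
Step 4: [A] = 3.0 × 0.000303539 = 0.0009106 M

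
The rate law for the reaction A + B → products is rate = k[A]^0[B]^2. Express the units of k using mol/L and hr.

(mol/L)⁻¹·hr⁻¹

Step 1: Overall order = 0 + 2 = 2.
Step 2: rate has units mol/L·hr⁻¹; [A]^0[B]^2 has units (mol/L)^2.
Step 3: k = rate/([A]^0[B]^2), so units of k = (mol/L)^(1-2)·hr⁻¹ = (mol/L)⁻¹·hr⁻¹.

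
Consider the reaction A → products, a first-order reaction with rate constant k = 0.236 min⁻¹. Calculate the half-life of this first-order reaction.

2.937 min

Step 1: For a first-order reaction, t₁/₂ = ln(2)/k
Step 2: t₁/₂ = ln(2)/0.236
Step 3: t₁/₂ = 0.6931/0.236 = 2.937 min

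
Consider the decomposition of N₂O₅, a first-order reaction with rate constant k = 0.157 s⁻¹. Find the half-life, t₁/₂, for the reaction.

4.415 s

Step 1: For a first-order reaction, t₁/₂ = ln(2)/k
Step 2: t₁/₂ = ln(2)/0.157
Step 3: t₁/₂ = 0.6931/0.157 = 4.415 s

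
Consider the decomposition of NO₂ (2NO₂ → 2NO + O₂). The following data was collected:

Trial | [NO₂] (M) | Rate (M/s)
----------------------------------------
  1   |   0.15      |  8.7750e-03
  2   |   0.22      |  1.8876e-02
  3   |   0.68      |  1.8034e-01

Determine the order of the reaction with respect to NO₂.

second order (2)

Step 1: Compare trials to find order n where rate₂/rate₁ = ([NO₂]₂/[NO₂]₁)^n
Step 2: rate₂/rate₁ = 1.8876e-02/8.7750e-03 = 2.151
Step 3: [NO₂]₂/[NO₂]₁ = 0.22/0.15 = 1.467
Step 4: n = ln(2.151)/ln(1.467) = 2.00 ≈ 2
Step 5: The reaction is second order in NO₂.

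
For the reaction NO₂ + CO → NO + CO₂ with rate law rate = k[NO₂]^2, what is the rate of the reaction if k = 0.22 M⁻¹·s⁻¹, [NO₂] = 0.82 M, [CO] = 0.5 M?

0.1479 M/s

Step 1: The rate law is rate = k[NO₂]^2
Step 2: Note that the rate does not depend on [CO] (zero order in CO).
Step 3: rate = 0.22 × (0.82)^2 = 0.147928 M/s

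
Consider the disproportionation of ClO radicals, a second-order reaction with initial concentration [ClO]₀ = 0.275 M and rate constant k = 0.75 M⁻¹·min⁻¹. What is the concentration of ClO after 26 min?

0.04322 M

Step 1: For a second-order reaction: 1/[ClO] = 1/[ClO]₀ + kt
Step 2: 1/[ClO] = 1/0.275 + 0.75 × 26
Step 3: 1/[ClO] = 3.636 + 19.5 = 23.14
Step 4: [ClO] = 1/23.14 = 0.04322 M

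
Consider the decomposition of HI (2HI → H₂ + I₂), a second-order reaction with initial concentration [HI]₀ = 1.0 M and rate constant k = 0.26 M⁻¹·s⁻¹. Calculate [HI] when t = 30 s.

0.1136 M

Step 1: For a second-order reaction: 1/[HI] = 1/[HI]₀ + kt
Step 2: 1/[HI] = 1/1.0 + 0.26 × 30
Step 3: 1/[HI] = 1 + 7.8 = 8.8
Step 4: [HI] = 1/8.8 = 0.1136 M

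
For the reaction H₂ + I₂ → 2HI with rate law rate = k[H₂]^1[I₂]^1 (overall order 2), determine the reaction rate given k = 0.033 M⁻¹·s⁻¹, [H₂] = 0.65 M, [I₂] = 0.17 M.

0.003647 M/s

Step 1: The rate law is rate = k[H₂]^1[I₂]^1, overall order = 1+1 = 2
Step 2: Substitute values: rate = 0.033 × (0.65)^1 × (0.17)^1
Step 3: rate = 0.033 × 0.65 × 0.17 = 0.0036465 M/s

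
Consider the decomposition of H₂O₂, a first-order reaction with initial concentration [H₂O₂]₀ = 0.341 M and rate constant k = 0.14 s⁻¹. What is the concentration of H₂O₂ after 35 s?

0.002539 M

Step 1: For a first-order reaction: [H₂O₂] = [H₂O₂]₀ × e^(-kt)
Step 2: [H₂O₂] = 0.341 × e^(-0.14 × 35)
Step 3: [H₂O₂] = 0.341 × e^(-4.9)
Step 4: [H₂O₂] = 0.341 × 0.00744658 = 0.002539 M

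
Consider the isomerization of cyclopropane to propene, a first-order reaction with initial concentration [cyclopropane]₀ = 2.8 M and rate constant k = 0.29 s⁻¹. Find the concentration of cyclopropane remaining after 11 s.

0.1153 M

Step 1: For a first-order reaction: [cyclopropane] = [cyclopropane]₀ × e^(-kt)
Step 2: [cyclopropane] = 2.8 × e^(-0.29 × 11)
Step 3: [cyclopropane] = 2.8 × e^(-3.19)
Step 4: [cyclopropane] = 2.8 × 0.0411719 = 0.1153 M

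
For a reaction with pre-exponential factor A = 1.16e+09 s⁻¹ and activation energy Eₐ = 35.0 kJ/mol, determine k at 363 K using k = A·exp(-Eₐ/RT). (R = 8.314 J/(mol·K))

1.07e+04 s⁻¹

Step 1: Use the Arrhenius equation: k = A × exp(-Eₐ/RT)
Step 2: Convert Eₐ to J/mol: 35.0 kJ/mol = 35000 J/mol
Step 3: Calculate the exponent: -Eₐ/(RT) = -35000/(8.314 × 363) = -11.59715
Step 4: k = 1.16e+09 × exp(-11.59715)
Step 5: k = 1.16e+09 × 9.19225e-06 = 1.0663e+04 s⁻¹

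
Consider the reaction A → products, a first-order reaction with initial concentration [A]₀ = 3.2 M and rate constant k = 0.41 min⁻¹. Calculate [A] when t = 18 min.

0.001996 M

Step 1: For a first-order reaction: [A] = [A]₀ × e^(-kt)
Step 2: [A] = 3.2 × e^(-0.41 × 18)
Step 3: [A] = 3.2 × e^(-7.38)
Step 4: [A] = 3.2 × 0.000623601 = 0.001996 M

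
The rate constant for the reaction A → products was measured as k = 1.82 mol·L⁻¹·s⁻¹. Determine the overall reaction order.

zeroth order (0)

Step 1: The units of k for an nth-order reaction are (concentration)^(1-n)·(time)⁻¹.
Step 2: Here k has units mol·L⁻¹·s⁻¹, so the concentration exponent is 1.
Step 3: 1 - n = 1 ⇒ n = 0. The reaction is zeroth order.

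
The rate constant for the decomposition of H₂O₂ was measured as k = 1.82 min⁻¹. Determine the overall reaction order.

first order (1)

Step 1: The units of k for an nth-order reaction are (concentration)^(1-n)·(time)⁻¹.
Step 2: Here k has units min⁻¹, so the concentration exponent is 0.
Step 3: 1 - n = 0 ⇒ n = 1. The reaction is first order.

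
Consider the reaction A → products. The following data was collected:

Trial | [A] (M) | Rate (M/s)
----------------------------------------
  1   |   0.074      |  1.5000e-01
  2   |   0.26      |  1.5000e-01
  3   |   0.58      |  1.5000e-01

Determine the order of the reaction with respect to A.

zeroth order (0)

Step 1: Compare trials - when concentration changes, rate stays constant.
Step 2: rate₂/rate₁ = 1.5000e-01/1.5000e-01 = 1
Step 3: [A]₂/[A]₁ = 0.26/0.074 = 3.514
Step 4: Since rate ratio ≈ (conc ratio)^0, the reaction is zeroth order.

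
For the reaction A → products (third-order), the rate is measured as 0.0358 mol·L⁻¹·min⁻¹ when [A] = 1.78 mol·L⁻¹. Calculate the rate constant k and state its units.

0.006348 (mol·L⁻¹)⁻²·min⁻¹

Step 1: rate = k[A]^3, so k = rate / [A]^3.
Step 2: k = 0.0358 / (1.78)^3 = 0.0358 / 5.64.
Step 3: k = 0.006348 (mol·L⁻¹)⁻²·min⁻¹.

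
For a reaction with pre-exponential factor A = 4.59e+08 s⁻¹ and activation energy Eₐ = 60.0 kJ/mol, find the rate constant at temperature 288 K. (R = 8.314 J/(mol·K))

6.01e-03 s⁻¹

Step 1: Use the Arrhenius equation: k = A × exp(-Eₐ/RT)
Step 2: Convert Eₐ to J/mol: 60.0 kJ/mol = 60000 J/mol
Step 3: Calculate the exponent: -Eₐ/(RT) = -60000/(8.314 × 288) = -25.05813
Step 4: k = 4.59e+08 × exp(-25.05813)
Step 5: k = 4.59e+08 × 1.31037e-11 = 6.0146e-03 s⁻¹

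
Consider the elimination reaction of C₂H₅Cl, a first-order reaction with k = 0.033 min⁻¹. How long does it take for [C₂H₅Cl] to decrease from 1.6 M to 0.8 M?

21 min

Step 1: For first-order: t = ln([C₂H₅Cl]₀/[C₂H₅Cl])/k
Step 2: t = ln(1.6/0.8)/0.033
Step 3: t = ln(2)/0.033
Step 4: t = 0.6931/0.033 = 21 min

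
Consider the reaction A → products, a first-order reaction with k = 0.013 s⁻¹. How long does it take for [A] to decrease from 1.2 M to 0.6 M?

53.32 s

Step 1: For first-order: t = ln([A]₀/[A])/k
Step 2: t = ln(1.2/0.6)/0.013
Step 3: t = ln(2)/0.013
Step 4: t = 0.6931/0.013 = 53.32 s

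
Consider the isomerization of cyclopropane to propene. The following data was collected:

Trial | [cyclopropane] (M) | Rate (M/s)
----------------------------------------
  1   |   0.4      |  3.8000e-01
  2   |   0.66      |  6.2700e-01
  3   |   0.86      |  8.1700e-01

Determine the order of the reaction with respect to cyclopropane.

first order (1)

Step 1: Compare trials to find order n where rate₂/rate₁ = ([cyclopropane]₂/[cyclopropane]₁)^n
Step 2: rate₂/rate₁ = 6.2700e-01/3.8000e-01 = 1.65
Step 3: [cyclopropane]₂/[cyclopropane]₁ = 0.66/0.4 = 1.65
Step 4: n = ln(1.65)/ln(1.65) = 1.00 ≈ 1
Step 5: The reaction is first order in cyclopropane.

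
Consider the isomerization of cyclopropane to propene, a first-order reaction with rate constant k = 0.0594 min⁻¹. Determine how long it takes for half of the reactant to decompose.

11.67 min

Step 1: For a first-order reaction, t₁/₂ = ln(2)/k
Step 2: t₁/₂ = ln(2)/0.0594
Step 3: t₁/₂ = 0.6931/0.0594 = 11.67 min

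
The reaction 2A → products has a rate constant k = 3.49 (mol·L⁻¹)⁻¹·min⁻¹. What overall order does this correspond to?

second order (2)

Step 1: The units of k for an nth-order reaction are (concentration)^(1-n)·(time)⁻¹.
Step 2: Here k has units (mol·L⁻¹)⁻¹·min⁻¹, so the concentration exponent is -1.
Step 3: 1 - n = -1 ⇒ n = 2. The reaction is second order.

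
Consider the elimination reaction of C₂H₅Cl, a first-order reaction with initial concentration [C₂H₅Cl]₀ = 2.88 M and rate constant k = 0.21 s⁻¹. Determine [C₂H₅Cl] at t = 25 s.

0.01511 M

Step 1: For a first-order reaction: [C₂H₅Cl] = [C₂H₅Cl]₀ × e^(-kt)
Step 2: [C₂H₅Cl] = 2.88 × e^(-0.21 × 25)
Step 3: [C₂H₅Cl] = 2.88 × e^(-5.25)
Step 4: [C₂H₅Cl] = 2.88 × 0.00524752 = 0.01511 M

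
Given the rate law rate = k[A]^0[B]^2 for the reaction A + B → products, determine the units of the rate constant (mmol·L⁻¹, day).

(mmol·L⁻¹)⁻¹·day⁻¹

Step 1: Overall order = 0 + 2 = 2.
Step 2: rate has units mmol·L⁻¹·day⁻¹; [A]^0[B]^2 has units (mmol·L⁻¹)^2.
Step 3: k = rate/([A]^0[B]^2), so units of k = (mmol·L⁻¹)^(1-2)·day⁻¹ = (mmol·L⁻¹)⁻¹·day⁻¹.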